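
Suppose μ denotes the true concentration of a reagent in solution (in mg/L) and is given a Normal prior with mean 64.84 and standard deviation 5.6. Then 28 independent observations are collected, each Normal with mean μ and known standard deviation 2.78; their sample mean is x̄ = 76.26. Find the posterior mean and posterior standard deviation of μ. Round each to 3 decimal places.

Posterior mean ≈ 76.160; posterior SD ≈ 0.523

With known σ, the Normal prior is conjugate. Weight on the data is w = (n/σ²)/(n/σ² + 1/τ₀²) = 3.62300/(3.62300+0.0318878) = 0.99128.
Posterior mean = w·x̄ + (1−w)·μ₀ = 0.99128·76.26 + 0.0087247·64.84 = 76.160. Posterior variance = 1/(3.62300+0.0318878) = 0.273606, so SD = 0.523.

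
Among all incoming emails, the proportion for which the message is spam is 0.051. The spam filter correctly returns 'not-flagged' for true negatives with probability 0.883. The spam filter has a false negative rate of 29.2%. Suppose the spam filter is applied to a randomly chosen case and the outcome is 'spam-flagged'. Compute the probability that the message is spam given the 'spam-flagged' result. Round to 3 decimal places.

Write H for 'the message is spam'. Prior odds H:¬H = 0.051/0.949 = 0.053741. For the 'spam-flagged' outcome, the likelihood ratio is 0.708/0.117 = 6.0513.
Posterior odds = 0.053741 × 6.0513 = 0.32520, so P(H|E) = 0.32520/(1+0.32520) = 0.245.

P(H | E) ≈ 0.245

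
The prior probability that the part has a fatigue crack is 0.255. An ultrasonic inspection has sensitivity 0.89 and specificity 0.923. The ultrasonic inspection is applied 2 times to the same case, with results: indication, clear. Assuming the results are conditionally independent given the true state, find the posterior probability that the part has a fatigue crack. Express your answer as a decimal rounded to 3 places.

Posterior P(H) ≈ 0.320

Let H be the event that the part has a fatigue crack; start with P(H) = 0.255. P('indication'|H) = 0.89, P('indication'|¬H) = 0.077.
Update on result 1 ('indication'): P(H) ← 0.89·0.2550 / (0.89·0.2550 + 0.077·0.7450) = 0.22695/0.28431 = 0.7982.
Update on result 2 ('clear'): P(H) ← 0.11·0.7982 / (0.11·0.7982 + 0.923·0.2018) = 0.087806/0.27404 = 0.3204.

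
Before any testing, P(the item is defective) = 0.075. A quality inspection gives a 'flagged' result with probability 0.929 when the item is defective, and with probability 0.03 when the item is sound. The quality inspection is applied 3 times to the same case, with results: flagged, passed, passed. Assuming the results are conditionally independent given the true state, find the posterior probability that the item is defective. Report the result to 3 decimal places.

Posterior P(H) ≈ 0.013

With H the event that the item is defective, the joint likelihood of the observed sequence is P(data|H) = 0.929·0.071·0.071 = 0.0046831 and P(data|¬H) = 0.03·0.97·0.97 = 0.028227.
Bayes: P(H|data) = 0.075·0.0046831 / (0.075·0.0046831 + 0.925·0.028227) = 0.00035123/0.026461 = 0.0133.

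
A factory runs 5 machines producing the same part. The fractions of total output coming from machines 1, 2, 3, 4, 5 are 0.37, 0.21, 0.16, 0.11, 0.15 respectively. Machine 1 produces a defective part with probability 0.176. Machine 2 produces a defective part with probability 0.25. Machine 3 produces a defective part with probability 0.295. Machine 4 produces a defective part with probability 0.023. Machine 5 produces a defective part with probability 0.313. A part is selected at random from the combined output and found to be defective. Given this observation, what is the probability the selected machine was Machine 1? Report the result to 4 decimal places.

Posterior probability ≈ 0.3039

P(defective|M1) = 0.176; P(defective|M2) = 0.25; P(defective|M3) = 0.295; P(defective|M4) = 0.023; P(defective|M5) = 0.313.
Prior × likelihood for each source: 0.37·0.176=0.06512, 0.21·0.25=0.05250, 0.16·0.295=0.04720, 0.11·0.023=0.002530, 0.15·0.313=0.04695. Summing gives P(defective) = 0.21430.
P(Machine 1 | defective) = 0.06512 / 0.21430 = 0.3039.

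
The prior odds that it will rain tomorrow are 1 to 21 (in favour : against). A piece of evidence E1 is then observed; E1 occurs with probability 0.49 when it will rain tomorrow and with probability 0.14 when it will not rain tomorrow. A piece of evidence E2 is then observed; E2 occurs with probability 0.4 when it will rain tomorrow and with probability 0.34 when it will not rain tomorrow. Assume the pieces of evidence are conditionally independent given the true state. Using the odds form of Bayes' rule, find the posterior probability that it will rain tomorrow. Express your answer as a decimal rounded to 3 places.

Prior odds = 1/21 = 0.047619. In log-odds, ln(0.047619) = -3.0445.
Add log likelihood ratios: ln(3.5000) + ln(1.1765) = 1.4153.
Posterior log-odds = -1.6292, so posterior odds = exp(-1.6292) = 0.19608. Converting, P(H|E) = 0.19608/1.1961 = 0.164.

Posterior probability ≈ 0.164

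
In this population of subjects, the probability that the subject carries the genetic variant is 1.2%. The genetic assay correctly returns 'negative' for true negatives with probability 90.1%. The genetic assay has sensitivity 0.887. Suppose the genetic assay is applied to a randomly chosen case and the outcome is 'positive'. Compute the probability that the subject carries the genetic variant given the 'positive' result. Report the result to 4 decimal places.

P(H | E) ≈ 0.0981

Write H for 'the subject carries the genetic variant'. Prior odds H:¬H = 0.012/0.988 = 0.012146. For the 'positive' outcome, the likelihood ratio is 0.887/0.099 = 8.9596.
Posterior odds = 0.012146 × 8.9596 = 0.10882, so P(H|E) = 0.10882/(1+0.10882) = 0.0981.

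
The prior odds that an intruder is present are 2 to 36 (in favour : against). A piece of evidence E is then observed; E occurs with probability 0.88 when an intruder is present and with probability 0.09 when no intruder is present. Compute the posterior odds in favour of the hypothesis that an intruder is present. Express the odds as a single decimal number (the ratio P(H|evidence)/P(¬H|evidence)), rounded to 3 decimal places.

Posterior odds ≈ 0.543

Prior odds = 2/36 = 0.055556. In log-odds, ln(0.055556) = -2.8904.
Add log likelihood ratio: ln(9.7778) = 2.2801.
Posterior log-odds = -0.61026, so posterior odds = exp(-0.61026) = 0.54321.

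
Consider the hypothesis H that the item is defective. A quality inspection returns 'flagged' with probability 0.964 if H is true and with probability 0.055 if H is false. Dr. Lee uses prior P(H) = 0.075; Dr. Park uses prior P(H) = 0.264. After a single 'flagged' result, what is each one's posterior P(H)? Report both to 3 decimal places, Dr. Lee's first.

Dr. Lee: 0.587; Dr. Park: 0.863

The likelihood ratio for a 'flagged' result is 0.964/0.055 = 17.527.
Dr. Lee: prior odds 0.075/0.925 = 0.081081; posterior odds 1.4211; posterior probability 0.587.
Dr. Park: prior odds 0.264/0.736 = 0.35870; posterior odds 6.2870; posterior probability 0.863.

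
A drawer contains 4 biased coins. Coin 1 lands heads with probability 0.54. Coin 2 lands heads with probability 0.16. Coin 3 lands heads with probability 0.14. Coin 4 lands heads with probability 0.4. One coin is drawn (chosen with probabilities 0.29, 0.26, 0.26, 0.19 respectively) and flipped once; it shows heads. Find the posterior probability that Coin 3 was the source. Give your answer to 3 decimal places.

Tabulate prior·likelihood by source: [1] prior 0.29, lik 0.54, product 0.1566; [2] prior 0.26, lik 0.16, product 0.04160; [3] prior 0.26, lik 0.14, product 0.03640; [4] prior 0.19, lik 0.4, product 0.07600.
Normalizing constant = 0.31060; the posterior for Coin 3 is its product over the sum, 0.03640/0.31060 = 0.117.

Posterior probability ≈ 0.117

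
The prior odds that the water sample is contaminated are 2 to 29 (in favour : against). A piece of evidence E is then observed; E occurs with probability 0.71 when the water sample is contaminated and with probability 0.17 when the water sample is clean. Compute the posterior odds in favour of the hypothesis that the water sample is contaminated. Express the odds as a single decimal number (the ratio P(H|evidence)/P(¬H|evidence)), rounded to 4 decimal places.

Prior odds = 2/29 = 0.068966.
Likelihood ratio for E = 0.71/0.17 = 4.1765.
Posterior odds = prior odds × LR = 0.28803.

Posterior odds ≈ 0.2880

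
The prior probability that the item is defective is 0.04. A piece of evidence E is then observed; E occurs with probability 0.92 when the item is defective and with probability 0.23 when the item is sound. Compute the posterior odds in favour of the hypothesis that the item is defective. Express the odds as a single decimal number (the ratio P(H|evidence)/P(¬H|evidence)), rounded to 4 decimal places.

Posterior odds ≈ 0.1667

Prior odds = 0.04/(1−0.04) = 0.041667. In log-odds, ln(0.041667) = -3.1781.
Add log likelihood ratio: ln(4.0000) = 1.3863.
Posterior log-odds = -1.7918, so posterior odds = exp(-1.7918) = 0.16667.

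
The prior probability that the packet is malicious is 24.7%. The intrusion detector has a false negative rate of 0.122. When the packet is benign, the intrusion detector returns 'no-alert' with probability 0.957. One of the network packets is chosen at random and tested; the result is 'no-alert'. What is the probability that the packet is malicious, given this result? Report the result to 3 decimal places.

Write H for 'the packet is malicious'. Prior odds H:¬H = 0.247/0.753 = 0.32802. For the 'no-alert' outcome, the likelihood ratio is 0.122/0.957 = 0.12748.
Posterior odds = 0.32802 × 0.12748 = 0.041817, so P(H|E) = 0.041817/(1+0.041817) = 0.040.

P(H | E) ≈ 0.040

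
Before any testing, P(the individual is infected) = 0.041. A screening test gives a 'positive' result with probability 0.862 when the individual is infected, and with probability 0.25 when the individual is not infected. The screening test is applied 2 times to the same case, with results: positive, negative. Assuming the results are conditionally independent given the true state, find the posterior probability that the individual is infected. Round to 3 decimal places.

Let H be the event that the individual is infected; start with P(H) = 0.041. P('positive'|H) = 0.862, P('positive'|¬H) = 0.25.
Update on result 1 ('positive'): P(H) ← 0.862·0.0410 / (0.862·0.0410 + 0.25·0.9590) = 0.035342/0.27509 = 0.1285.
Update on result 2 ('negative'): P(H) ← 0.138·0.1285 / (0.138·0.1285 + 0.75·0.8715) = 0.017729/0.67137 = 0.0264.

Posterior P(H) ≈ 0.026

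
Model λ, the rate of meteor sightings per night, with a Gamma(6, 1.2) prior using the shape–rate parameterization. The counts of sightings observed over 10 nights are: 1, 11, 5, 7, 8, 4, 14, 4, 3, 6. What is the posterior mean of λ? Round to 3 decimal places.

Total count ∑xᵢ = 63 over n = 10 nights.
Gamma is conjugate to the Poisson likelihood: posterior is Gamma(shape = 6+63 = 69, rate = 1.2+10 = 11.2).
Posterior mean = shape/rate = 69/11.2 = 6.161.

Posterior mean ≈ 6.161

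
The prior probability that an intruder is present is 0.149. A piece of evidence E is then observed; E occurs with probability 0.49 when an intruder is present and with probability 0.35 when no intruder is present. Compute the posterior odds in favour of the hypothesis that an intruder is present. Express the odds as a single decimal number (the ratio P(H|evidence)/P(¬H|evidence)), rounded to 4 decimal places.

Posterior odds ≈ 0.2451

Prior odds = 0.149/(1−0.149) = 0.17509. In log-odds, ln(0.17509) = -1.7425.
Add log likelihood ratio: ln(1.4000) = 0.33647.
Posterior log-odds = -1.4060, so posterior odds = exp(-1.4060) = 0.24512.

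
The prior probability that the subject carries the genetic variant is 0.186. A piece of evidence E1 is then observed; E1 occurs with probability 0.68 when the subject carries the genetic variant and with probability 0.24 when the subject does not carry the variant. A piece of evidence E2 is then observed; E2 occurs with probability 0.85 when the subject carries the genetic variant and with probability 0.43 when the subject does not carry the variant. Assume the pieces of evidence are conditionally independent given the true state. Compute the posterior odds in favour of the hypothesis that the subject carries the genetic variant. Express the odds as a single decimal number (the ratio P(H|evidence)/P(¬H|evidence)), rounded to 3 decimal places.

Posterior odds ≈ 1.280

Prior odds = 0.186/(1−0.186) = 0.22850.
Likelihood ratio for E1 = 0.68/0.24 = 2.8333.
Likelihood ratio for E2 = 0.85/0.43 = 1.9767.
Posterior odds = prior odds × LR₁ × LR₂ = 1.2798.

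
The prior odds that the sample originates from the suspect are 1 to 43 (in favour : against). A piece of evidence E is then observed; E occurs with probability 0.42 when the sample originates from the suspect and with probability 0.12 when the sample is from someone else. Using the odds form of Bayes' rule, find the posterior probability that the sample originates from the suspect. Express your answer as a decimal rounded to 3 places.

Prior odds = 1/43 = 0.023256. In log-odds, ln(0.023256) = -3.7612.
Add log likelihood ratio: ln(3.5000) = 1.2528.
Posterior log-odds = -2.5084, so posterior odds = exp(-2.5084) = 0.081395. Converting, P(H|E) = 0.081395/1.0814 = 0.075.

Posterior probability ≈ 0.075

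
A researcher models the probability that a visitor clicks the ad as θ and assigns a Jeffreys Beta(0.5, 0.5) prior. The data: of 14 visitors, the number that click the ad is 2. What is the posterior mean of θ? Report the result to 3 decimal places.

Posterior mean ≈ 0.167

Observing 2 successes and 12 failures updates Beta(0.5, 0.5) by adding the success and failure counts to the two shape parameters: α = 0.5+2 = 2.5, β = 0.5+12 = 12.5.
Posterior mean = α/(α+β) = 2.5/15 = 0.167.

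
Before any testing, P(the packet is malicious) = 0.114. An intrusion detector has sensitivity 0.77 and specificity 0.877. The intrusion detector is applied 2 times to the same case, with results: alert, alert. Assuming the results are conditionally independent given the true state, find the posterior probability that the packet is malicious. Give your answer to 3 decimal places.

Posterior P(H) ≈ 0.835

With H the event that the packet is malicious, the joint likelihood of the observed sequence is P(data|H) = 0.77·0.77 = 0.59290 and P(data|¬H) = 0.123·0.123 = 0.015129.
Bayes: P(H|data) = 0.114·0.59290 / (0.114·0.59290 + 0.886·0.015129) = 0.067591/0.080995 = 0.8345.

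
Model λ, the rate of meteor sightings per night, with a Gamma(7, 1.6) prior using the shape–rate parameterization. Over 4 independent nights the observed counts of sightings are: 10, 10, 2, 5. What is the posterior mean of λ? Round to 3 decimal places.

The Poisson likelihood adds the total count to the shape and the number of exposure periods to the rate. Here ∑xᵢ = 27 and n = 4, so shape 7→34 and rate 1.6→5.6.
E[λ | data] = 34/5.6 = 6.071.

Posterior mean ≈ 6.071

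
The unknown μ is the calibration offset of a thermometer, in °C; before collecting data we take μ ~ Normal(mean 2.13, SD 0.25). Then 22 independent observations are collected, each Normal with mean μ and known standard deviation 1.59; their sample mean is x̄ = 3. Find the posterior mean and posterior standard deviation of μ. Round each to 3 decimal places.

With known σ, the Normal prior is conjugate. Weight on the data is w = (n/σ²)/(n/σ² + 1/τ₀²) = 8.70219/(8.70219+16.0000) = 0.35228.
Posterior mean = w·x̄ + (1−w)·μ₀ = 0.35228·3 + 0.64772·2.13 = 2.436. Posterior variance = 1/(8.70219+16.0000) = 0.0404822, so SD = 0.201.

Posterior mean ≈ 2.436; posterior SD ≈ 0.201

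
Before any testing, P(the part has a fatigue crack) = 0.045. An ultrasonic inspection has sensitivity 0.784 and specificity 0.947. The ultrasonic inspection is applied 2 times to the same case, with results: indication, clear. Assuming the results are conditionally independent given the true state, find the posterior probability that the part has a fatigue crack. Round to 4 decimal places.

With H the event that the part has a fatigue crack, the joint likelihood of the observed sequence is P(data|H) = 0.784·0.216 = 0.16934 and P(data|¬H) = 0.053·0.947 = 0.050191.
Bayes: P(H|data) = 0.045·0.16934 / (0.045·0.16934 + 0.955·0.050191) = 0.0076205/0.055553 = 0.1372.

Posterior P(H) ≈ 0.1372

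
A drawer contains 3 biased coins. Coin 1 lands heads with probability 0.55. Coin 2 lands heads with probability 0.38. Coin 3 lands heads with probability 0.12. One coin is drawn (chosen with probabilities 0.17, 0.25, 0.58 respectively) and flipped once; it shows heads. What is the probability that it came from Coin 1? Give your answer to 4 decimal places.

Posterior probability ≈ 0.3623

P(heads|C1) = 0.55; P(heads|C2) = 0.38; P(heads|C3) = 0.12.
Prior × likelihood for each source: 0.17·0.55=0.09350, 0.25·0.38=0.09500, 0.58·0.12=0.06960. Summing gives P(heads) = 0.25810.
P(Coin 1 | heads) = 0.09350 / 0.25810 = 0.3623.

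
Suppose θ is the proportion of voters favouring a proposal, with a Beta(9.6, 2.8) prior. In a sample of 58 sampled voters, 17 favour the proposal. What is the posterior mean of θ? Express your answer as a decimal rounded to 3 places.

Posterior mean ≈ 0.378

Observing 17 successes and 41 failures updates Beta(9.6, 2.8) by adding the success and failure counts to the two shape parameters: α = 9.6+17 = 26.6, β = 2.8+41 = 43.8.
E[θ | data] = 26.6/(26.6+43.8) = 0.378.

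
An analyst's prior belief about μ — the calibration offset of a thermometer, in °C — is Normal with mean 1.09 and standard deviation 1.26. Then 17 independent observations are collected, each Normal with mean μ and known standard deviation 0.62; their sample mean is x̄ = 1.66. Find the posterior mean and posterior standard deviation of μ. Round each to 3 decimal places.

Posterior mean ≈ 1.652; posterior SD ≈ 0.149

With known σ, the Normal prior is conjugate. Weight on the data is w = (n/σ²)/(n/σ² + 1/τ₀²) = 44.2248/(44.2248+0.629882) = 0.98596.
Posterior mean = w·x̄ + (1−w)·μ₀ = 0.98596·1.66 + 0.014043·1.09 = 1.652. Posterior variance = 1/(44.2248+0.629882) = 0.0222942, so SD = 0.149.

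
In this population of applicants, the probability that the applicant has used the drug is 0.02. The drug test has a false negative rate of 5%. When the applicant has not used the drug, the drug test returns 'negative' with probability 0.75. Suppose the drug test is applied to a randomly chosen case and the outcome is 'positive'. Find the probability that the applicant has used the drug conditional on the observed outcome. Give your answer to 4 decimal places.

P(H | E) ≈ 0.0720

Write H for 'the applicant has used the drug'. Prior odds H:¬H = 0.02/0.98 = 0.020408. For the 'positive' outcome, the likelihood ratio is 0.95/0.25 = 3.8000.
Posterior odds = 0.020408 × 3.8000 = 0.077551, so P(H|E) = 0.077551/(1+0.077551) = 0.0720.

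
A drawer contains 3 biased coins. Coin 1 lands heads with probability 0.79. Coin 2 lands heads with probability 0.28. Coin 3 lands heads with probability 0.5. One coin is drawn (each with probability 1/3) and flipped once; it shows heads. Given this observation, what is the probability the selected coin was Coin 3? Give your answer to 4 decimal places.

P(heads|C1) = 0.79; P(heads|C2) = 0.28; P(heads|C3) = 0.5.
Prior × likelihood for each source: 0.333333·0.79=0.2633, 0.333333·0.28=0.09333, 0.333333·0.5=0.1667. Summing gives P(heads) = 0.52333.
P(Coin 3 | heads) = 0.1667 / 0.52333 = 0.3185.

Posterior probability ≈ 0.3185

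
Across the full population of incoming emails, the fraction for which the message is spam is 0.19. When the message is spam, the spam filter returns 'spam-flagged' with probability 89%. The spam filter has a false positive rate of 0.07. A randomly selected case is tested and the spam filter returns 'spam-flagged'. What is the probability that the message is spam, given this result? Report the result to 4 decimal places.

Write H for 'the message is spam'. Prior odds H:¬H = 0.19/0.81 = 0.23457. For the 'spam-flagged' outcome, the likelihood ratio is 0.89/0.07 = 12.714.
Posterior odds = 0.23457 × 12.714 = 2.9824, so P(H|E) = 2.9824/(1+2.9824) = 0.7489.

P(H | E) ≈ 0.7489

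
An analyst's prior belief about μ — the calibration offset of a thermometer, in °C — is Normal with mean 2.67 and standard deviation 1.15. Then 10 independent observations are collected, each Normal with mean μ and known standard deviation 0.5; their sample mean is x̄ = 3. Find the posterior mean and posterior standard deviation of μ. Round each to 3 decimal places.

With known σ, the Normal prior is conjugate. Weight on the data is w = (n/σ²)/(n/σ² + 1/τ₀²) = 40.0000/(40.0000+0.756144) = 0.98145.
Posterior mean = w·x̄ + (1−w)·μ₀ = 0.98145·3 + 0.018553·2.67 = 2.994. Posterior variance = 1/(40.0000+0.756144) = 0.0245362, so SD = 0.157.

Posterior mean ≈ 2.994; posterior SD ≈ 0.157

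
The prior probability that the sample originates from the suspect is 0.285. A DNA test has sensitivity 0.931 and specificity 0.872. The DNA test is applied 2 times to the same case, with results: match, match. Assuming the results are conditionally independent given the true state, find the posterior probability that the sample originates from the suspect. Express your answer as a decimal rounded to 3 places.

Posterior P(H) ≈ 0.955

With H the event that the sample originates from the suspect, the joint likelihood of the observed sequence is P(data|H) = 0.931·0.931 = 0.86676 and P(data|¬H) = 0.128·0.128 = 0.016384.
Bayes: P(H|data) = 0.285·0.86676 / (0.285·0.86676 + 0.715·0.016384) = 0.24703/0.25874 = 0.9547.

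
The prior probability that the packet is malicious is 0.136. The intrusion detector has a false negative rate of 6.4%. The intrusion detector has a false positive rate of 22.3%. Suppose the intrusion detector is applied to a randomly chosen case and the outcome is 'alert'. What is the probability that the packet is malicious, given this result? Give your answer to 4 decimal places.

P(H | E) ≈ 0.3978

Let H be the event that the packet is malicious. P(H) = 0.136, so P(¬H) = 0.864. With E the 'alert' result, P(E|H) = 0.936 and P(E|¬H) = 0.223.
P(E) = 0.936·0.136 + 0.223·0.864 = 0.12730 + 0.19267 = 0.31997.
By Bayes' theorem, P(H|E) = 0.12730 / 0.31997 = 0.3978.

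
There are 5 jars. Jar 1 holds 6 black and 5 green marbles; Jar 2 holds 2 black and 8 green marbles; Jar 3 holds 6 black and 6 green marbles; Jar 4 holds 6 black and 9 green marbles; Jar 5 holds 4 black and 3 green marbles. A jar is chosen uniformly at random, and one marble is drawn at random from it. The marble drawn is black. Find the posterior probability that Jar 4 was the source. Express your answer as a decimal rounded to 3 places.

Tabulate prior·likelihood by source: [1] prior 0.2, lik 0.5455, product 0.1091; [2] prior 0.2, lik 0.2, product 0.04000; [3] prior 0.2, lik 0.5, product 0.1000; [4] prior 0.2, lik 0.4, product 0.08000; [5] prior 0.2, lik 0.5714, product 0.1143.
Normalizing constant = 0.44338; the posterior for Jar 4 is its product over the sum, 0.08000/0.44338 = 0.180.

Posterior probability ≈ 0.180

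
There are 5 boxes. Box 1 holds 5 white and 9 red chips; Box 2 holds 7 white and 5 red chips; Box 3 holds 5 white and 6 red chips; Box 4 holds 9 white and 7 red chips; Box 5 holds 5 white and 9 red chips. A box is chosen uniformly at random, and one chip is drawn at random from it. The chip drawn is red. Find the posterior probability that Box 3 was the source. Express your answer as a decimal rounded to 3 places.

Tabulate prior·likelihood by source: [1] prior 0.2, lik 0.6429, product 0.1286; [2] prior 0.2, lik 0.4167, product 0.08333; [3] prior 0.2, lik 0.5455, product 0.1091; [4] prior 0.2, lik 0.4375, product 0.08750; [5] prior 0.2, lik 0.6429, product 0.1286.
Normalizing constant = 0.53707; the posterior for Box 3 is its product over the sum, 0.1091/0.53707 = 0.203.

Posterior probability ≈ 0.203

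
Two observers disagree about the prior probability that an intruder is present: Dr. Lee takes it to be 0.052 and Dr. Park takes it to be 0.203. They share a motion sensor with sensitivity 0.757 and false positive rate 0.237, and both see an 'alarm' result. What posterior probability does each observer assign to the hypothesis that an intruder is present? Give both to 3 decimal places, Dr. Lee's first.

P('+'|H) = 0.757, P('+'|¬H) = 0.237.
Dr. Lee: numerator 0.757·0.052 = 0.039364; evidence = 0.039364+0.237·0.948 = 0.26404; posterior = 0.149.
Dr. Park: numerator 0.757·0.203 = 0.15367; evidence = 0.15367+0.237·0.797 = 0.34256; posterior = 0.449.

Dr. Lee: 0.149; Dr. Park: 0.449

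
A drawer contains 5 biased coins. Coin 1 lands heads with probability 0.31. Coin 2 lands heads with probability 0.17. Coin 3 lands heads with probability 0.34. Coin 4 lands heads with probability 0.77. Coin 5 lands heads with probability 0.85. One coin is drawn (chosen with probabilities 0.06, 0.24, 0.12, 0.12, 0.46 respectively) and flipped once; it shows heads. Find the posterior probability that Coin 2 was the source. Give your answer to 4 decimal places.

Posterior probability ≈ 0.0699

Tabulate prior·likelihood by source: [1] prior 0.06, lik 0.31, product 0.01860; [2] prior 0.24, lik 0.17, product 0.04080; [3] prior 0.12, lik 0.34, product 0.04080; [4] prior 0.12, lik 0.77, product 0.09240; [5] prior 0.46, lik 0.85, product 0.3910.
Normalizing constant = 0.58360; the posterior for Coin 2 is its product over the sum, 0.04080/0.58360 = 0.0699.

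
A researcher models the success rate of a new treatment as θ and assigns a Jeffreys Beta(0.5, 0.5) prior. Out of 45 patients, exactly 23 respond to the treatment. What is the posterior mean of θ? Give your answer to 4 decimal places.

The binomial likelihood is conjugate to the Beta prior: with 23 successes and 22 failures, the posterior is Beta(0.5+23, 0.5+22) = Beta(23.5, 22.5).
E[θ | data] = 23.5/(23.5+22.5) = 0.5109.

Posterior mean ≈ 0.5109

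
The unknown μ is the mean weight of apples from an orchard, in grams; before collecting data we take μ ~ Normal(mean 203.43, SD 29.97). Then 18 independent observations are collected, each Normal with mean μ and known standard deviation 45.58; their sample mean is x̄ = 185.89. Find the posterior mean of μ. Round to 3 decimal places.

Posterior mean ≈ 187.887

With known σ, the Normal prior is conjugate. Weight on the data is w = (n/σ²)/(n/σ² + 1/τ₀²) = 0.00866411/(0.00866411+0.00111334) = 0.88613.
Posterior mean = w·x̄ + (1−w)·μ₀ = 0.88613·185.89 + 0.11387·203.43 = 187.887.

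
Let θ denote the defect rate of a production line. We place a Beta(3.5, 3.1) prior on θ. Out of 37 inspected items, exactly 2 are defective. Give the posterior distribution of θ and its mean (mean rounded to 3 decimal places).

Posterior: Beta(5.5, 38.1); mean ≈ 0.126

The binomial likelihood is conjugate to the Beta prior: with 2 successes and 35 failures, the posterior is Beta(3.5+2, 3.1+35) = Beta(5.5, 38.1).
E[θ | data] = 5.5/(5.5+38.1) = 0.126.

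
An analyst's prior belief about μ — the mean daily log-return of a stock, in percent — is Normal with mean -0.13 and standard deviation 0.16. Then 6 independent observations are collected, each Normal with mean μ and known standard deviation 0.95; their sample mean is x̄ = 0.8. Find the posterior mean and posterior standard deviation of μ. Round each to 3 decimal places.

Posterior mean ≈ 0.005; posterior SD ≈ 0.148

Prior precision 1/τ₀² = 1/0.16² = 39.0625; data precision n/σ² = 6/0.95² = 6.64820.
Posterior precision = 39.0625 + 6.64820 = 45.7107, giving posterior SD = 1/√45.7107 = 0.148.
Posterior mean = (39.0625·-0.13 + 6.64820·0.8) / 45.7107 = 0.005.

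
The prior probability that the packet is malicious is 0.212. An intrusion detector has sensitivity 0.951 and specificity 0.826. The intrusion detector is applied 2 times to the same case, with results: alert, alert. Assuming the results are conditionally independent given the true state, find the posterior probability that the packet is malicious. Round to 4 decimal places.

Posterior P(H) ≈ 0.8893

Let H be the event that the packet is malicious; start with P(H) = 0.212. P('alert'|H) = 0.951, P('alert'|¬H) = 0.174.
Update on result 1 ('alert'): P(H) ← 0.951·0.2120 / (0.951·0.2120 + 0.174·0.7880) = 0.20161/0.33872 = 0.5952.
Update on result 2 ('alert'): P(H) ← 0.951·0.5952 / (0.951·0.5952 + 0.174·0.4048) = 0.56604/0.63648 = 0.8893.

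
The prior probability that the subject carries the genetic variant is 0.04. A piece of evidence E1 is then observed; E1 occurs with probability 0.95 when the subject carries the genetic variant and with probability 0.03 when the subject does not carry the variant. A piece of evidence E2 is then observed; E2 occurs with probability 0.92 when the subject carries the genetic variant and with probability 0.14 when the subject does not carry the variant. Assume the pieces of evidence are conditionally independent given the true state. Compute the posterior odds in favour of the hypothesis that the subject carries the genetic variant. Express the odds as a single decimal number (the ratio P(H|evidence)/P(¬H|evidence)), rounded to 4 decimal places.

Posterior odds ≈ 8.6706

Prior odds = 0.04/(1−0.04) = 0.041667. In log-odds, ln(0.041667) = -3.1781.
Add log likelihood ratios: ln(31.667) + ln(6.5714) = 5.3380.
Posterior log-odds = 2.1599, so posterior odds = exp(2.1599) = 8.6706.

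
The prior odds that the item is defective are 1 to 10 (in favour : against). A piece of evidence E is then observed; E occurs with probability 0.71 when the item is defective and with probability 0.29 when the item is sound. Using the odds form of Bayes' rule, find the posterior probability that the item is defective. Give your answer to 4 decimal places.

Prior odds = 1/10 = 0.10000. In log-odds, ln(0.10000) = -2.3026.
Add log likelihood ratio: ln(2.4483) = 0.89538.
Posterior log-odds = -1.4072, so posterior odds = exp(-1.4072) = 0.24483. Converting, P(H|E) = 0.24483/1.2448 = 0.1967.

Posterior probability ≈ 0.1967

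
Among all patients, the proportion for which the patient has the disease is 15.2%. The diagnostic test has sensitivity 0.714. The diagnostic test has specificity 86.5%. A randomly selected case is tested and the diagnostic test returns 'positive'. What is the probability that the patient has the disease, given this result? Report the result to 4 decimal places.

P(H | E) ≈ 0.4867

Write H for 'the patient has the disease'. Prior odds H:¬H = 0.152/0.848 = 0.17925. For the 'positive' outcome, the likelihood ratio is 0.714/0.135 = 5.2889.
Posterior odds = 0.17925 × 5.2889 = 0.94801, so P(H|E) = 0.94801/(1+0.94801) = 0.4867.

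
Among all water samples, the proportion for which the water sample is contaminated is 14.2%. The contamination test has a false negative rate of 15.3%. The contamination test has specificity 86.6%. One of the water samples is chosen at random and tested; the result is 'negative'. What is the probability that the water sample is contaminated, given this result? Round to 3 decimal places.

P(H | E) ≈ 0.028

Let H be the event that the water sample is contaminated. P(H) = 0.142, so P(¬H) = 0.858. With E the 'negative' result, P(E|H) = 0.153 and P(E|¬H) = 0.866.
P(E) = 0.153·0.142 + 0.866·0.858 = 0.021726 + 0.74303 = 0.76475.
By Bayes' theorem, P(H|E) = 0.021726 / 0.76475 = 0.028.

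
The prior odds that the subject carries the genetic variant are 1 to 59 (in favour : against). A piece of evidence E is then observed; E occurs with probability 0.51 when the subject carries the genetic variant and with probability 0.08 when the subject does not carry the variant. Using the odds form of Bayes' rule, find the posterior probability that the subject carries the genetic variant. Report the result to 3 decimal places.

Posterior probability ≈ 0.098

Prior odds = 1/59 = 0.016949. In log-odds, ln(0.016949) = -4.0775.
Add log likelihood ratio: ln(6.3750) = 1.8524.
Posterior log-odds = -2.2252, so posterior odds = exp(-2.2252) = 0.10805. Converting, P(H|E) = 0.10805/1.1081 = 0.098.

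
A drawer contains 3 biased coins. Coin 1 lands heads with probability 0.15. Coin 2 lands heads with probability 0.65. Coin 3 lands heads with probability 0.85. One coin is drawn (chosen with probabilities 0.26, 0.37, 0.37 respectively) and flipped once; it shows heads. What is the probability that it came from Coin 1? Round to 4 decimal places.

P(heads|C1) = 0.15; P(heads|C2) = 0.65; P(heads|C3) = 0.85.
Prior × likelihood for each source: 0.26·0.15=0.03900, 0.37·0.65=0.2405, 0.37·0.85=0.3145. Summing gives P(heads) = 0.59400.
P(Coin 1 | heads) = 0.03900 / 0.59400 = 0.0657.

Posterior probability ≈ 0.0657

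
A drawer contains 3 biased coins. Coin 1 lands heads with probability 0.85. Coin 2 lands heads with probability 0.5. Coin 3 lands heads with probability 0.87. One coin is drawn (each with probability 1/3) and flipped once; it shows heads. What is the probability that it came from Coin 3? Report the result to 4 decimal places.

Posterior probability ≈ 0.3919

Tabulate prior·likelihood by source: [1] prior 0.333333, lik 0.85, product 0.2833; [2] prior 0.333333, lik 0.5, product 0.1667; [3] prior 0.333333, lik 0.87, product 0.2900.
Normalizing constant = 0.74000; the posterior for Coin 3 is its product over the sum, 0.2900/0.74000 = 0.3919.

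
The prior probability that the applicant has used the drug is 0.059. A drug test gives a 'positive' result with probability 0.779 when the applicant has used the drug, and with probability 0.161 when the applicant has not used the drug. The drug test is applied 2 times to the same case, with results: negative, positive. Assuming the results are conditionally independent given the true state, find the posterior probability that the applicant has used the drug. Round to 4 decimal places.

Posterior P(H) ≈ 0.0740

Let H be the event that the applicant has used the drug; start with P(H) = 0.059. P('positive'|H) = 0.779, P('positive'|¬H) = 0.161.
Update on result 1 ('negative'): P(H) ← 0.221·0.0590 / (0.221·0.0590 + 0.839·0.9410) = 0.013039/0.80254 = 0.0162.
Update on result 2 ('positive'): P(H) ← 0.779·0.0162 / (0.779·0.0162 + 0.161·0.9838) = 0.012657/0.17104 = 0.0740.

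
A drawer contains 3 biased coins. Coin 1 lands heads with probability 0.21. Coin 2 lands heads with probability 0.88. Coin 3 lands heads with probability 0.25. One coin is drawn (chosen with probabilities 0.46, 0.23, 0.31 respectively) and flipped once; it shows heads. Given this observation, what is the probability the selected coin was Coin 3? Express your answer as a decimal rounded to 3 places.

P(heads|C1) = 0.21; P(heads|C2) = 0.88; P(heads|C3) = 0.25.
Prior × likelihood for each source: 0.46·0.21=0.09660, 0.23·0.88=0.2024, 0.31·0.25=0.07750. Summing gives P(heads) = 0.37650.
P(Coin 3 | heads) = 0.07750 / 0.37650 = 0.206.

Posterior probability ≈ 0.206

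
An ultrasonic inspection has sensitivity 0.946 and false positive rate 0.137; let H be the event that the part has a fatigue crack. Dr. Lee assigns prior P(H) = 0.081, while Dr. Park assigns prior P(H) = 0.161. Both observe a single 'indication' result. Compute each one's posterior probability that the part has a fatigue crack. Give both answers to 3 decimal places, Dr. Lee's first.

Dr. Lee: 0.378; Dr. Park: 0.570

P('+'|H) = 0.946, P('+'|¬H) = 0.137.
Dr. Lee: numerator 0.946·0.081 = 0.076626; evidence = 0.076626+0.137·0.919 = 0.20253; posterior = 0.378.
Dr. Park: numerator 0.946·0.161 = 0.15231; evidence = 0.15231+0.137·0.839 = 0.26725; posterior = 0.570.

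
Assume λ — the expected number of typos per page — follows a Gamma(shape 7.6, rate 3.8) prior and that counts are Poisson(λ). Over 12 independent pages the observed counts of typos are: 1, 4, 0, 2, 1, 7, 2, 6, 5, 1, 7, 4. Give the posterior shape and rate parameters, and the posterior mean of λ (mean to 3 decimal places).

The Poisson likelihood adds the total count to the shape and the number of exposure periods to the rate. Here ∑xᵢ = 40 and n = 12, so shape 7.6→47.6 and rate 3.8→15.8.
E[λ | data] = 47.6/15.8 = 3.013.

Posterior: Gamma(shape=47.6, rate=15.8); mean ≈ 3.013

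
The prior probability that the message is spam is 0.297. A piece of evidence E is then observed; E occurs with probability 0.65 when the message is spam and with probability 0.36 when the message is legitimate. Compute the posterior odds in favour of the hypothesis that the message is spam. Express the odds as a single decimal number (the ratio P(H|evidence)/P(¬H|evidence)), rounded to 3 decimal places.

Posterior odds ≈ 0.763

Prior odds = 0.297/(1−0.297) = 0.42248.
Likelihood ratio for E = 0.65/0.36 = 1.8056.
Posterior odds = prior odds × LR = 0.76280.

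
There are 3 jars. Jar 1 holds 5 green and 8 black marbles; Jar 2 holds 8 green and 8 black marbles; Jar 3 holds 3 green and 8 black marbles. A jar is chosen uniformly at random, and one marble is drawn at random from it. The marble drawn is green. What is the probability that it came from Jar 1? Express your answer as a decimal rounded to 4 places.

Posterior probability ≈ 0.3323

Tabulate prior·likelihood by source: [1] prior 0.333333, lik 0.3846, product 0.1282; [2] prior 0.333333, lik 0.5, product 0.1667; [3] prior 0.333333, lik 0.2727, product 0.09091.
Normalizing constant = 0.38578; the posterior for Jar 1 is its product over the sum, 0.1282/0.38578 = 0.3323.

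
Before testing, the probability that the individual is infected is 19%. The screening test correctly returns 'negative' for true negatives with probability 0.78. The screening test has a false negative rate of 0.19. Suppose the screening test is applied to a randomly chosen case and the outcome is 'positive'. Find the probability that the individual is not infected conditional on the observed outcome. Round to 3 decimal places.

P(¬H | E) ≈ 0.537

Write H for 'the individual is infected'. Prior odds H:¬H = 0.19/0.81 = 0.23457. For the 'positive' outcome, the likelihood ratio is 0.81/0.22 = 3.6818.
Posterior odds = 0.23457 × 3.6818 = 0.86364, so P(H|E) = 0.86364/(1+0.86364) = 0.463. Then P(¬H|E) = 1 − 0.463 = 0.537.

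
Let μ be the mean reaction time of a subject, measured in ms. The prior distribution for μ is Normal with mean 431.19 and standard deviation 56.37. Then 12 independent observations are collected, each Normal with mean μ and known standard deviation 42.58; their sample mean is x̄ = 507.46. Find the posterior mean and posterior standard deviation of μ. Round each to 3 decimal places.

With known σ, the Normal prior is conjugate. Weight on the data is w = (n/σ²)/(n/σ² + 1/τ₀²) = 0.00661866/(0.00661866+0.00031471) = 0.95461.
Posterior mean = w·x̄ + (1−w)·μ₀ = 0.95461·507.46 + 0.045390·431.19 = 503.998. Posterior variance = 1/(0.00661866+0.00031471) = 144.230, so SD = 12.010.

Posterior mean ≈ 503.998; posterior SD ≈ 12.010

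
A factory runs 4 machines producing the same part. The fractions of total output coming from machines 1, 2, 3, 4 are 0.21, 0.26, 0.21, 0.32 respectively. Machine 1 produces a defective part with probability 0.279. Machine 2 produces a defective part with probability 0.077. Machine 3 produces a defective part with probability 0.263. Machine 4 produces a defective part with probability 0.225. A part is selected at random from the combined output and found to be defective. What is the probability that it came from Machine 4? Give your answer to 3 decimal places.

Posterior probability ≈ 0.350

P(defective|M1) = 0.279; P(defective|M2) = 0.077; P(defective|M3) = 0.263; P(defective|M4) = 0.225.
Prior × likelihood for each source: 0.21·0.279=0.05859, 0.26·0.077=0.02002, 0.21·0.263=0.05523, 0.32·0.225=0.07200. Summing gives P(defective) = 0.20584.
P(Machine 4 | defective) = 0.07200 / 0.20584 = 0.350.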